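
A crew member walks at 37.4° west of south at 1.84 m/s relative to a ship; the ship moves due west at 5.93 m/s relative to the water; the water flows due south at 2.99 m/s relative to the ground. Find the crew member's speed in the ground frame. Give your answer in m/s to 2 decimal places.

In east/north components (m/s): crew member relative to ship = (-1.118, -1.462); ship relative to water = (-5.930, 0.000); water relative to ground = (0.000, -2.990).
Sum = (-7.048, -4.452) m/s.
Speed = |(-7.048, -4.452)| = 8.336 m/s.

8.34 m/s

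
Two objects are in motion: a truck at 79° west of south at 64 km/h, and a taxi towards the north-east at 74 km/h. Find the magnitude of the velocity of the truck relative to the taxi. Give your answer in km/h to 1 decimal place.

132.0 km/h

Taking east as x and north as y: truck velocity = (-62.824, -12.212) km/h; taxi velocity = (52.326, 52.326) km/h.
Velocity of truck relative to taxi = (-62.824, -12.212) − (52.326, 52.326) = (-115.150, -64.538) km/h.
Magnitude = |(-115.150, -64.538)| = 132.002 km/h.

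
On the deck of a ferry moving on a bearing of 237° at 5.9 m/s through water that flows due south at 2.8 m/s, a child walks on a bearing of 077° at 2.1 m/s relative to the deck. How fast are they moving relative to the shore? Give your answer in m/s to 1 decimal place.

6.3 m/s

In east/north components (m/s): child relative to ferry = (2.046, 0.472); ferry relative to water = (-4.948, -3.213); water relative to ground = (0.000, -2.800).
Sum = (-2.902, -5.541) m/s.
Speed = |(-2.902, -5.541)| = 6.255 m/s.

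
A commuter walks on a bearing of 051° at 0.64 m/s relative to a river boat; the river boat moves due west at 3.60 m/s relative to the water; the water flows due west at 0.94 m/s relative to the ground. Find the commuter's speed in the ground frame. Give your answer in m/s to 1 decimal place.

4.1 m/s

In east/north components (m/s): commuter relative to river boat = (0.497, 0.403); river boat relative to water = (-3.600, 0.000); water relative to ground = (-0.940, 0.000).
Sum = (-4.043, 0.403) m/s.
Speed = |(-4.043, 0.403)| = 4.063 m/s.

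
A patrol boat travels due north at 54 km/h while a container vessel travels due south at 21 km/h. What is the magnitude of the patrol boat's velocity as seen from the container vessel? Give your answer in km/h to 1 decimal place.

Taking east as x and north as y: patrol boat velocity = (0.000, 54.000) km/h; container vessel velocity = (0.000, -21.000) km/h.
Velocity of patrol boat relative to container vessel = (0.000, 54.000) − (0.000, -21.000) = (0.000, 75.000) km/h.
Magnitude = |(0.000, 75.000)| = 75.000 km/h.

75.0 km/h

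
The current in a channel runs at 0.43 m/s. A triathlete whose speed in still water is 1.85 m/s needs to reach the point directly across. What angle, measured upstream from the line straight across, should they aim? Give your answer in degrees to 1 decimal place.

To cancel the current, the upstream component of the triathlete's velocity must equal the flow: 1.85 sin θ = 0.43.
sin θ = 0.43 / 1.85 = 0.2324.
θ = arcsin(0.2324) = 13.440°.

13.4°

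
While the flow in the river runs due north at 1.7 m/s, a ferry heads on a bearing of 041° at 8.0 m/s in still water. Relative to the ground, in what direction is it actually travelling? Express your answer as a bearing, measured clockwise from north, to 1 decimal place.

Taking east as x and north as y: velocity relative to the water = (5.248, 6.038) m/s; the water relative to ground = (0.000, 1.700) m/s.
Velocity relative to ground = (5.248, 6.038) + (0.000, 1.700) = (5.248, 7.738) m/s.
Bearing = atan2(5.25, 7.74) = 34.15° clockwise from north.

034.1°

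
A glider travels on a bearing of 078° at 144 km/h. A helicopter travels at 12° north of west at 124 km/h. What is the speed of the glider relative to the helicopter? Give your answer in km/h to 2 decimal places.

Taking east as x and north as y: glider velocity = (140.853, 29.939) km/h; helicopter velocity = (-121.290, 25.781) km/h.
Velocity of glider relative to helicopter = (140.853, 29.939) − (-121.290, 25.781) = (262.144, 4.158) km/h.
Magnitude = |(262.144, 4.158)| = 262.177 km/h.

262.18 km/h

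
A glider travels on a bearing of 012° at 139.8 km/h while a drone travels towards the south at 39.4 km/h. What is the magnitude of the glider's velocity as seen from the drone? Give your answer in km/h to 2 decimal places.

178.53 km/h

Taking east as x and north as y: glider velocity = (29.066, 136.745) km/h; drone velocity = (0.000, -39.400) km/h.
Velocity of glider relative to drone = (29.066, 136.745) − (0.000, -39.400) = (29.066, 176.145) km/h.
Magnitude = |(29.066, 176.145)| = 178.527 km/h.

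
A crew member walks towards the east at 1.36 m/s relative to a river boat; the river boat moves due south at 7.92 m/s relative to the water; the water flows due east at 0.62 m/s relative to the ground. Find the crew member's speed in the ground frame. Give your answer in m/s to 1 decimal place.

8.2 m/s

In east/north components (m/s): crew member relative to river boat = (1.360, 0.000); river boat relative to water = (0.000, -7.920); water relative to ground = (0.620, 0.000).
Sum = (1.980, -7.920) m/s.
Speed = |(1.980, -7.920)| = 8.164 m/s.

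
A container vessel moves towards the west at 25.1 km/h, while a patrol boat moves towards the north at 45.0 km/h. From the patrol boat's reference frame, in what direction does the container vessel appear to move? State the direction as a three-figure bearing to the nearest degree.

Taking east as x and north as y: container vessel velocity = (-25.100, 0.000) km/h; patrol boat velocity = (0.000, 45.000) km/h.
Velocity of container vessel relative to patrol boat = (-25.100, 0.000) − (0.000, 45.000) = (-25.100, -45.000) km/h.
Bearing = atan2(-25.10, -45.00) = 209.15° clockwise from north.

209°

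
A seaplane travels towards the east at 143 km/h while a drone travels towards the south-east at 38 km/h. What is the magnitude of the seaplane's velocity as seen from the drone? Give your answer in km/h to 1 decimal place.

Taking east as x and north as y: seaplane velocity = (143.000, 0.000) km/h; drone velocity = (26.870, -26.870) km/h.
Velocity of seaplane relative to drone = (143.000, 0.000) − (26.870, -26.870) = (116.130, 26.870) km/h.
Magnitude = |(116.130, 26.870)| = 119.198 km/h.

119.2 km/h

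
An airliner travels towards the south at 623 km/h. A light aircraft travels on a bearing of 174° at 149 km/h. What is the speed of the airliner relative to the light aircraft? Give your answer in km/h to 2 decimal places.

475.07 km/h

Taking east as x and north as y: airliner velocity = (0.000, -623.000) km/h; light aircraft velocity = (15.575, -148.184) km/h.
Velocity of airliner relative to light aircraft = (0.000, -623.000) − (15.575, -148.184) = (-15.575, -474.816) km/h.
Magnitude = |(-15.575, -474.816)| = 475.072 km/h.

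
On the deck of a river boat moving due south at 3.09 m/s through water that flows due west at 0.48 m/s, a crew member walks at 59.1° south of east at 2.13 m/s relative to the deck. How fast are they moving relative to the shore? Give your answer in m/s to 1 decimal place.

In east/north components (m/s): crew member relative to river boat = (1.094, -1.828); river boat relative to water = (0.000, -3.090); water relative to ground = (-0.480, 0.000).
Sum = (0.614, -4.918) m/s.
Speed = |(0.614, -4.918)| = 4.956 m/s.

5.0 m/s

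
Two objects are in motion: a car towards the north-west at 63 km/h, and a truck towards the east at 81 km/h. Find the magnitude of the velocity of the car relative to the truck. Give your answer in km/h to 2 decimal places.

Taking east as x and north as y: car velocity = (-44.548, 44.548) km/h; truck velocity = (81.000, 0.000) km/h.
Velocity of car relative to truck = (-44.548, 44.548) − (81.000, 0.000) = (-125.548, 44.548) km/h.
Magnitude = |(-125.548, 44.548)| = 133.217 km/h.

133.22 km/h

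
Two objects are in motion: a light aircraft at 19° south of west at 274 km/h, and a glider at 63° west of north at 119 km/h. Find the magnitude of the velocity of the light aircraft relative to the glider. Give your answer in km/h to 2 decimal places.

209.61 km/h

Taking east as x and north as y: light aircraft velocity = (-259.072, -89.206) km/h; glider velocity = (-106.030, 54.025) km/h.
Velocity of light aircraft relative to glider = (-259.072, -89.206) − (-106.030, 54.025) = (-153.042, -143.231) km/h.
Magnitude = |(-153.042, -143.231)| = 209.611 km/h.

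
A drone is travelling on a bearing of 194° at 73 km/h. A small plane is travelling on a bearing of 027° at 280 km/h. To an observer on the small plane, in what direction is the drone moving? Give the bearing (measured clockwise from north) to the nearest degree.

204°

Taking east as x and north as y: drone velocity = (-17.660, -70.832) km/h; small plane velocity = (127.117, 249.482) km/h.
Velocity of drone relative to small plane = (-17.660, -70.832) − (127.117, 249.482) = (-144.778, -320.313) km/h.
Bearing = atan2(-144.78, -320.31) = 204.32° clockwise from north.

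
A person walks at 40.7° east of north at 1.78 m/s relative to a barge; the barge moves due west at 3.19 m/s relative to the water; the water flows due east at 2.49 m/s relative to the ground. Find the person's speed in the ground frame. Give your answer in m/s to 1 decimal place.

In east/north components (m/s): person relative to barge = (1.161, 1.349); barge relative to water = (-3.190, 0.000); water relative to ground = (2.490, 0.000).
Sum = (0.461, 1.349) m/s.
Speed = |(0.461, 1.349)| = 1.426 m/s.

1.4 m/s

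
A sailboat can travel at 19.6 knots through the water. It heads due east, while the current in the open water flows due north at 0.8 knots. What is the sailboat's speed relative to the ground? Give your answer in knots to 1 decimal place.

Taking east as x and north as y: velocity relative to the water = (19.600, 0.000) knots; the water relative to ground = (0.000, 0.800) knots.
Velocity relative to ground = (19.600, 0.000) + (0.000, 0.800) = (19.600, 0.800) knots.
Speed = |(19.600, 0.800)| = 19.616 knots.

19.6 knots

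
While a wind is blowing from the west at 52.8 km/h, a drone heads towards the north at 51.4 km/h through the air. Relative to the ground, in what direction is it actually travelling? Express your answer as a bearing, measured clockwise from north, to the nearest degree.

Taking east as x and north as y: velocity relative to the air = (0.000, 51.400) km/h; the air relative to ground = (52.800, 0.000) km/h.
Velocity relative to ground = (0.000, 51.400) + (52.800, 0.000) = (52.800, 51.400) km/h.
Bearing = atan2(52.80, 51.40) = 45.77° clockwise from north.

046°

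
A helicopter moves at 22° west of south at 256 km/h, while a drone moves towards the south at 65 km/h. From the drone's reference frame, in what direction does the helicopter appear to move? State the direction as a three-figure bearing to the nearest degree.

209°

Taking east as x and north as y: helicopter velocity = (-95.899, -237.359) km/h; drone velocity = (0.000, -65.000) km/h.
Velocity of helicopter relative to drone = (-95.899, -237.359) − (0.000, -65.000) = (-95.899, -172.359) km/h.
Bearing = atan2(-95.90, -172.36) = 209.09° clockwise from north.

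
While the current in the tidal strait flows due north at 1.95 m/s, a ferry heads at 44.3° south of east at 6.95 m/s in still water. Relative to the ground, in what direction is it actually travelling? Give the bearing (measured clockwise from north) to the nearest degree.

120°

Taking east as x and north as y: velocity relative to the water = (4.974, -4.854) m/s; the water relative to ground = (0.000, 1.950) m/s.
Velocity relative to ground = (4.974, -4.854) + (0.000, 1.950) = (4.974, -2.904) m/s.
Bearing = atan2(4.97, -2.90) = 120.28° clockwise from north.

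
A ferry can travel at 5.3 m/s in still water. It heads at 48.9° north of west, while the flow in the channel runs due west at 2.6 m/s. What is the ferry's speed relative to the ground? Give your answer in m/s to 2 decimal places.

7.28 m/s

Taking east as x and north as y: velocity relative to the water = (-3.484, 3.994) m/s; the water relative to ground = (-2.600, 0.000) m/s.
Velocity relative to ground = (-3.484, 3.994) + (-2.600, 0.000) = (-6.084, 3.994) m/s.
Speed = |(-6.084, 3.994)| = 7.278 m/s.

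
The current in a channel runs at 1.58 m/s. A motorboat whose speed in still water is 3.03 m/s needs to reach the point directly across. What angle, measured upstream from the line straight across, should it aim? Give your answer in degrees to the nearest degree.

31°

To cancel the current, the upstream component of the motorboat's velocity must equal the flow: 3.03 sin θ = 1.58.
sin θ = 1.58 / 3.03 = 0.5215.
θ = arcsin(0.5215) = 31.430°.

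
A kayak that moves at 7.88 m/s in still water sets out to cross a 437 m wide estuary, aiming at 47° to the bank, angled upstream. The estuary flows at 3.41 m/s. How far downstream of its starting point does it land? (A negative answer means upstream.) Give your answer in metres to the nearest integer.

Perpendicular speed = 5.763 m/s; crossing time = 437 / 5.763 = 75.828 s.
Net downstream speed = -1.964 m/s.
Drift = -1.964 × 75.828 = -148.937 m (upstream).

-149 m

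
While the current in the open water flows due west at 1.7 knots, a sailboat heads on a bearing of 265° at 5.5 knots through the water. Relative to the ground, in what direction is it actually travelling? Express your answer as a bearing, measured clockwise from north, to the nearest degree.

266°

Taking east as x and north as y: velocity relative to the water = (-5.479, -0.479) knots; the water relative to ground = (-1.700, 0.000) knots.
Velocity relative to ground = (-5.479, -0.479) + (-1.700, 0.000) = (-7.179, -0.479) knots.
Bearing = atan2(-7.18, -0.48) = 266.18° clockwise from north.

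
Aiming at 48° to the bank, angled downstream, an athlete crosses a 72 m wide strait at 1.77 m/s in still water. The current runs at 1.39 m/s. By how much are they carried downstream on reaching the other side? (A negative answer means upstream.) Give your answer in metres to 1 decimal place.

140.9 m

Perpendicular speed = 1.315 m/s; crossing time = 72 / 1.315 = 54.738 s.
Net downstream speed = 2.574 m/s.
Drift = 2.574 × 54.738 = 140.914 m (downstream).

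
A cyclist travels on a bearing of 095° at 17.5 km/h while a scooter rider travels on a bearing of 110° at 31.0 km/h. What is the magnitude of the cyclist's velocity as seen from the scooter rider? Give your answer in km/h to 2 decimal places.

14.81 km/h

Taking east as x and north as y: cyclist velocity = (17.433, -1.525) km/h; scooter rider velocity = (29.130, -10.603) km/h.
Velocity of cyclist relative to scooter rider = (17.433, -1.525) − (29.130, -10.603) = (-11.697, 9.077) km/h.
Magnitude = |(-11.697, 9.077)| = 14.806 km/h.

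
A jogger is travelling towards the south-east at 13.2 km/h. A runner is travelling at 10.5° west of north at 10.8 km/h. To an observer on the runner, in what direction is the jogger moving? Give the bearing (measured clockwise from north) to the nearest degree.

150°

Taking east as x and north as y: jogger velocity = (9.334, -9.334) km/h; runner velocity = (-1.968, 10.619) km/h.
Velocity of jogger relative to runner = (9.334, -9.334) − (-1.968, 10.619) = (11.302, -19.953) km/h.
Bearing = atan2(11.30, -19.95) = 150.47° clockwise from north.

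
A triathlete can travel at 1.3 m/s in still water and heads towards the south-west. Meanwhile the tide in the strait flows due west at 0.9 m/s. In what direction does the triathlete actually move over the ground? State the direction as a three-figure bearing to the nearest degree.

243°

Taking east as x and north as y: velocity relative to the water = (-0.919, -0.919) m/s; the water relative to ground = (-0.900, 0.000) m/s.
Velocity relative to ground = (-0.919, -0.919) + (-0.900, 0.000) = (-1.819, -0.919) m/s.
Bearing = atan2(-1.82, -0.92) = 243.19° clockwise from north.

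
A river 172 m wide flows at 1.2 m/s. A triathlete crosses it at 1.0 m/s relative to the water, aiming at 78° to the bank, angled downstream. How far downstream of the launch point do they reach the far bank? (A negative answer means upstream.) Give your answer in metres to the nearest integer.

248 m

Perpendicular speed = 0.978 m/s; crossing time = 172 / 0.978 = 175.843 s.
Net downstream speed = 1.408 m/s.
Drift = 1.408 × 175.843 = 247.571 m (downstream).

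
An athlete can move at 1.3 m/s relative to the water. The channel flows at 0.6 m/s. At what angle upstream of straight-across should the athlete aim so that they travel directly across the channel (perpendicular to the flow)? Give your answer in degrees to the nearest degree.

To cancel the current, the upstream component of the athlete's velocity must equal the flow: 1.3 sin θ = 0.6.
sin θ = 0.6 / 1.3 = 0.4615.
θ = arcsin(0.4615) = 27.486°.

27°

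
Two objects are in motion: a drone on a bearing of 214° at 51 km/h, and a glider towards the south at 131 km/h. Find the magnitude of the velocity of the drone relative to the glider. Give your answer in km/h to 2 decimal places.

93.19 km/h

Taking east as x and north as y: drone velocity = (-28.519, -42.281) km/h; glider velocity = (0.000, -131.000) km/h.
Velocity of drone relative to glider = (-28.519, -42.281) − (0.000, -131.000) = (-28.519, 88.719) km/h.
Magnitude = |(-28.519, 88.719)| = 93.190 km/h.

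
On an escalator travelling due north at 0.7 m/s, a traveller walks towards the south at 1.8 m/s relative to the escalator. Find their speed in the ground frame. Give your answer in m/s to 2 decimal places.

1.10 m/s

Taking east as x and north as y: escalator velocity = (0.000, 0.700) m/s; traveller velocity relative to escalator = (0.000, -1.800) m/s.
Velocity relative to ground = (0.000, 0.700) + (0.000, -1.800) = (0.000, -1.100) m/s.
Speed = |(0.000, -1.100)| = 1.100 m/s.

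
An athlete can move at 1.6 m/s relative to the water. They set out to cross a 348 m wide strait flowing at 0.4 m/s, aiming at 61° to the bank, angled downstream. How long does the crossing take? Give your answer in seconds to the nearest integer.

249 s

The component of the athlete's velocity perpendicular to the bank is 1.6 × sin 61° = 1.399 m/s.
The current is parallel to the bank, so it does not affect the crossing time.
Time = 348 / 1.399 = 248.680 s.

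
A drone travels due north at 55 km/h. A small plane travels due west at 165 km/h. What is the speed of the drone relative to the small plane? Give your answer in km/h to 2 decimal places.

173.93 km/h

Taking east as x and north as y: drone velocity = (0.000, 55.000) km/h; small plane velocity = (-165.000, 0.000) km/h.
Velocity of drone relative to small plane = (0.000, 55.000) − (-165.000, 0.000) = (165.000, 55.000) km/h.
Magnitude = |(165.000, 55.000)| = 173.925 km/h.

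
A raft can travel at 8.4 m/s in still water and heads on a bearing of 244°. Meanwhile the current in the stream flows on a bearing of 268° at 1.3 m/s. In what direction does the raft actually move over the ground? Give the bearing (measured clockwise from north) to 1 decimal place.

Taking east as x and north as y: velocity relative to the water = (-7.550, -3.682) m/s; the water relative to ground = (-1.299, -0.045) m/s.
Velocity relative to ground = (-7.550, -3.682) + (-1.299, -0.045) = (-8.849, -3.728) m/s.
Bearing = atan2(-8.85, -3.73) = 247.16° clockwise from north.

247.2°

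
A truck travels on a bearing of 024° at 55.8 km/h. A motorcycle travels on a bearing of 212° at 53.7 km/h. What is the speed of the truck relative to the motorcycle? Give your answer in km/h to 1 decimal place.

109.2 km/h

Taking east as x and north as y: truck velocity = (22.696, 50.976) km/h; motorcycle velocity = (-28.457, -45.540) km/h.
Velocity of truck relative to motorcycle = (22.696, 50.976) − (-28.457, -45.540) = (51.153, 96.516) km/h.
Magnitude = |(51.153, 96.516)| = 109.233 km/h.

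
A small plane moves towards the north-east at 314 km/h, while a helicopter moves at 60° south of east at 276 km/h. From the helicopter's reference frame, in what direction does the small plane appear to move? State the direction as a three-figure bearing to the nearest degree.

Taking east as x and north as y: small plane velocity = (222.032, 222.032) km/h; helicopter velocity = (138.000, -239.023) km/h.
Velocity of small plane relative to helicopter = (222.032, 222.032) − (138.000, -239.023) = (84.032, 461.055) km/h.
Bearing = atan2(84.03, 461.05) = 10.33° clockwise from north.

010°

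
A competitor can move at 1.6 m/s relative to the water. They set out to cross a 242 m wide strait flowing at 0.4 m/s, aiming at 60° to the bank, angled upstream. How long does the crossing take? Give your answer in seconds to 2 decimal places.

The component of the competitor's velocity perpendicular to the bank is 1.6 × sin 60° = 1.386 m/s.
Only the cross-stream component determines the crossing time; the current contributes nothing perpendicular to the bank.
Time = 242 / 1.386 = 174.648 s.

174.65 s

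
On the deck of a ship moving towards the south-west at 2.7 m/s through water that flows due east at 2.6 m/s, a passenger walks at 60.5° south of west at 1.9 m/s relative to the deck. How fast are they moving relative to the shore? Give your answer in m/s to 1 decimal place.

3.6 m/s

In east/north components (m/s): passenger relative to ship = (-0.936, -1.654); ship relative to water = (-1.909, -1.909); water relative to ground = (2.600, 0.000).
Sum = (-0.245, -3.563) m/s.
Speed = |(-0.245, -3.563)| = 3.571 m/s.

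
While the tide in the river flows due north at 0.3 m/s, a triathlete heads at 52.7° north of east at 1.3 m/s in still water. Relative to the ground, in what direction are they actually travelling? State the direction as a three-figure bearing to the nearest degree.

031°

Taking east as x and north as y: velocity relative to the water = (0.788, 1.034) m/s; the water relative to ground = (0.000, 0.300) m/s.
Velocity relative to ground = (0.788, 1.034) + (0.000, 0.300) = (0.788, 1.334) m/s.
Bearing = atan2(0.79, 1.33) = 30.56° clockwise from north.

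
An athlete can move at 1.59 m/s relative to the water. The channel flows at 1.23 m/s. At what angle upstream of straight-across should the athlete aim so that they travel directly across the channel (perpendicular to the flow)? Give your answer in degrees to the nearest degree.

To cancel the current, the upstream component of the athlete's velocity must equal the flow: 1.59 sin θ = 1.23.
sin θ = 1.23 / 1.59 = 0.7736.
θ = arcsin(0.7736) = 50.677°.

51°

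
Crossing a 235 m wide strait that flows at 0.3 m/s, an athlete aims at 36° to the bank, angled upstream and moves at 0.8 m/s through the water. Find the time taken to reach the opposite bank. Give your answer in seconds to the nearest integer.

The component of the athlete's velocity perpendicular to the bank is 0.8 × sin 36° = 0.470 m/s.
Only the cross-stream component determines the crossing time; the current contributes nothing perpendicular to the bank.
Time = 235 / 0.470 = 499.757 s.

500 s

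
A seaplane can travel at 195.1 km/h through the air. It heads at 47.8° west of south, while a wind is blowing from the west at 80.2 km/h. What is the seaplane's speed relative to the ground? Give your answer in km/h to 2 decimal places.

145.99 km/h

Taking east as x and north as y: velocity relative to the air = (-144.531, -131.053) km/h; the air relative to ground = (80.200, 0.000) km/h.
Velocity relative to ground = (-144.531, -131.053) + (80.200, 0.000) = (-64.331, -131.053) km/h.
Speed = |(-64.331, -131.053)| = 145.991 km/h.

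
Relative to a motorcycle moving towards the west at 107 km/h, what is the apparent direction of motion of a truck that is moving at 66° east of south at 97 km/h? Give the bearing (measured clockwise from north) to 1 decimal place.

Taking east as x and north as y: truck velocity = (88.614, -39.453) km/h; motorcycle velocity = (-107.000, 0.000) km/h.
Velocity of truck relative to motorcycle = (88.614, -39.453) − (-107.000, 0.000) = (195.614, -39.453) km/h.
Bearing = atan2(195.61, -39.45) = 101.40° clockwise from north.

101.4°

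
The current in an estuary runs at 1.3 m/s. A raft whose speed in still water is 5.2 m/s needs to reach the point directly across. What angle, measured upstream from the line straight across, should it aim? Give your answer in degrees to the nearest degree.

To cancel the current, the upstream component of the raft's velocity must equal the flow: 5.2 sin θ = 1.3.
sin θ = 1.3 / 5.2 = 0.2500.
θ = arcsin(0.2500) = 14.478°.

14°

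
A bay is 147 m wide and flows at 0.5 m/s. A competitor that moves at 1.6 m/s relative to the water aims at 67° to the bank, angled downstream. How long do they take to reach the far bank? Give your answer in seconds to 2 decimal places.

The component of the competitor's velocity perpendicular to the bank is 1.6 × sin 67° = 1.473 m/s.
The flow acts along the bank and has no component across it.
Time = 147 / 1.473 = 99.809 s.

99.81 s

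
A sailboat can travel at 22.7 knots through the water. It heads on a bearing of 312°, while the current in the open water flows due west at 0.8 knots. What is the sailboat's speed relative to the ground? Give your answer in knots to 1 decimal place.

23.3 knots

Taking east as x and north as y: velocity relative to the water = (-16.869, 15.189) knots; the water relative to ground = (-0.800, 0.000) knots.
Velocity relative to ground = (-16.869, 15.189) + (-0.800, 0.000) = (-17.669, 15.189) knots.
Speed = |(-17.669, 15.189)| = 23.301 knots.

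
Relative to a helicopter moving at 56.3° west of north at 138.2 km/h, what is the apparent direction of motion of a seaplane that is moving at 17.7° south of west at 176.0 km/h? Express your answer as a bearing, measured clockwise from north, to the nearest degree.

Taking east as x and north as y: seaplane velocity = (-167.668, -53.510) km/h; helicopter velocity = (-114.976, 76.679) km/h.
Velocity of seaplane relative to helicopter = (-167.668, -53.510) − (-114.976, 76.679) = (-52.692, -130.189) km/h.
Bearing = atan2(-52.69, -130.19) = 202.03° clockwise from north.

202°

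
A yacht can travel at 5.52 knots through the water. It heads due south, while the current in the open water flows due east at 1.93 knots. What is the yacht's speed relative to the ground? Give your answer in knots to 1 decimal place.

Taking east as x and north as y: velocity relative to the water = (0.000, -5.520) knots; the water relative to ground = (1.930, 0.000) knots.
Velocity relative to ground = (0.000, -5.520) + (1.930, 0.000) = (1.930, -5.520) knots.
Speed = |(1.930, -5.520)| = 5.848 knots.

5.8 knots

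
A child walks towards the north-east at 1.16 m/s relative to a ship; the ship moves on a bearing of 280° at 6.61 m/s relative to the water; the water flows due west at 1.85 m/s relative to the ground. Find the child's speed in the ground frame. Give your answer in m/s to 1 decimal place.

7.8 m/s

In east/north components (m/s): child relative to ship = (0.820, 0.820); ship relative to water = (-6.510, 1.148); water relative to ground = (-1.850, 0.000).
Sum = (-7.539, 1.968) m/s.
Speed = |(-7.539, 1.968)| = 7.792 m/s.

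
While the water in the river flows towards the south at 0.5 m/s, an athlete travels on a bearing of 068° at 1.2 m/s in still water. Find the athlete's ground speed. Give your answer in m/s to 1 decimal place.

1.1 m/s

Taking east as x and north as y: velocity relative to the water = (1.113, 0.450) m/s; the water relative to ground = (0.000, -0.500) m/s.
Velocity relative to ground = (1.113, 0.450) + (0.000, -0.500) = (1.113, -0.050) m/s.
Speed = |(1.113, -0.050)| = 1.114 m/s.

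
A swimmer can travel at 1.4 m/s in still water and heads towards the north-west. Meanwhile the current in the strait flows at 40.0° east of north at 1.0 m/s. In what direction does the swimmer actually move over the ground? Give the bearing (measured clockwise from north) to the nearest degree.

349°

Taking east as x and north as y: velocity relative to the water = (-0.990, 0.990) m/s; the water relative to ground = (0.643, 0.766) m/s.
Velocity relative to ground = (-0.990, 0.990) + (0.643, 0.766) = (-0.347, 1.756) m/s.
Bearing = atan2(-0.35, 1.76) = 348.82° clockwise from north.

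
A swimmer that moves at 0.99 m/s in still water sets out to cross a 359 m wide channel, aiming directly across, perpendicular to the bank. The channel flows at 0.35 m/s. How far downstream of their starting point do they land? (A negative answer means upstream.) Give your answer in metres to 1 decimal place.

126.9 m

Perpendicular speed = 0.990 m/s; crossing time = 359 / 0.990 = 362.626 s.
Net downstream speed = 0.350 m/s.
Drift = 0.350 × 362.626 = 126.919 m (downstream).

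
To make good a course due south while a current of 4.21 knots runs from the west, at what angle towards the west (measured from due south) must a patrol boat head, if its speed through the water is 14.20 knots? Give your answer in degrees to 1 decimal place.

17.2°

The current pushes perpendicular to the desired track; the heading must have a component into the current equal to 4.21 knots: 14.20 sin θ = 4.21.
sin θ = 0.2965, so θ = 17.246°.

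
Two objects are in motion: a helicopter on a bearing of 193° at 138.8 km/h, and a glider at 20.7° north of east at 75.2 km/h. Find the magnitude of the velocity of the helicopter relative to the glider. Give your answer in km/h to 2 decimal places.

191.06 km/h

Taking east as x and north as y: helicopter velocity = (-31.223, -135.243) km/h; glider velocity = (70.345, 26.581) km/h.
Velocity of helicopter relative to glider = (-31.223, -135.243) − (70.345, 26.581) = (-101.569, -161.824) km/h.
Magnitude = |(-101.569, -161.824)| = 191.058 km/h.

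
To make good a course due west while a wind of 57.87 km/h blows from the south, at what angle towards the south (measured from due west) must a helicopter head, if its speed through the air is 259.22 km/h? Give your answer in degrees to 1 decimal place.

12.9°

The wind pushes perpendicular to the desired track; the heading must have a component into the wind equal to 57.87 km/h: 259.22 sin θ = 57.87.
sin θ = 0.2232, so θ = 12.900°.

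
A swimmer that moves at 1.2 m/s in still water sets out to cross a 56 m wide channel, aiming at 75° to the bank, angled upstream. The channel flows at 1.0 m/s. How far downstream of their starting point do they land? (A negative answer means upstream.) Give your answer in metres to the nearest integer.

33 m

Perpendicular speed = 1.159 m/s; crossing time = 56 / 1.159 = 48.313 s.
Net downstream speed = 0.689 m/s.
Drift = 0.689 × 48.313 = 33.308 m (downstream).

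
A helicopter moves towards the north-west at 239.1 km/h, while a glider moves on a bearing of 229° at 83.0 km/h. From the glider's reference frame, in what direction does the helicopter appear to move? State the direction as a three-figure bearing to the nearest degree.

335°

Taking east as x and north as y: helicopter velocity = (-169.069, 169.069) km/h; glider velocity = (-62.641, -54.453) km/h.
Velocity of helicopter relative to glider = (-169.069, 169.069) − (-62.641, -54.453) = (-106.428, 223.522) km/h.
Bearing = atan2(-106.43, 223.52) = 334.54° clockwise from north.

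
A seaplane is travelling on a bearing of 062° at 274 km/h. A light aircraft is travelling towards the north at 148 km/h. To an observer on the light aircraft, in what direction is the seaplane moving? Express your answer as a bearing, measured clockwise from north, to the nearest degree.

Taking east as x and north as y: seaplane velocity = (241.928, 128.635) km/h; light aircraft velocity = (0.000, 148.000) km/h.
Velocity of seaplane relative to light aircraft = (241.928, 128.635) − (0.000, 148.000) = (241.928, -19.365) km/h.
Bearing = atan2(241.93, -19.36) = 94.58° clockwise from north.

095°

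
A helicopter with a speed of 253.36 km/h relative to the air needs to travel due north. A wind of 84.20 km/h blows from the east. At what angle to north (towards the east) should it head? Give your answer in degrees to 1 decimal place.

The wind pushes perpendicular to the desired track; the heading must have a component into the wind equal to 84.20 km/h: 253.36 sin θ = 84.20.
sin θ = 0.3323, so θ = 19.410°.

19.4°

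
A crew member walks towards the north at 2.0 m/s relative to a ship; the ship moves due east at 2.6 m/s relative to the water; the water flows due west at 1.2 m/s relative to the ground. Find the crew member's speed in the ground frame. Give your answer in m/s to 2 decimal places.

In east/north components (m/s): crew member relative to ship = (0.000, 2.000); ship relative to water = (2.600, 0.000); water relative to ground = (-1.200, 0.000).
Sum = (1.400, 2.000) m/s.
Speed = |(1.400, 2.000)| = 2.441 m/s.

2.44 m/s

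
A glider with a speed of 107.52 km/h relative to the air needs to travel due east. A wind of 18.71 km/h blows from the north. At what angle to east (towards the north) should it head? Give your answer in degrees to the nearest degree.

The wind pushes perpendicular to the desired track; the heading must have a component into the wind equal to 18.71 km/h: 107.52 sin θ = 18.71.
sin θ = 0.1740, so θ = 10.021°.

10°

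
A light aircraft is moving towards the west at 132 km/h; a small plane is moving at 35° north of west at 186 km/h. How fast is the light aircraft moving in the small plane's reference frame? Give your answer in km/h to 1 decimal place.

Taking east as x and north as y: light aircraft velocity = (-132.000, 0.000) km/h; small plane velocity = (-152.362, 106.685) km/h.
Velocity of light aircraft relative to small plane = (-132.000, 0.000) − (-152.362, 106.685) = (20.362, -106.685) km/h.
Magnitude = |(20.362, -106.685)| = 108.611 km/h.

108.6 km/h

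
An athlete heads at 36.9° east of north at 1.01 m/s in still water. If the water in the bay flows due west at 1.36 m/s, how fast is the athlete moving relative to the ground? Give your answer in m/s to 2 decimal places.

Taking east as x and north as y: velocity relative to the water = (0.606, 0.808) m/s; the water relative to ground = (-1.360, 0.000) m/s.
Velocity relative to ground = (0.606, 0.808) + (-1.360, 0.000) = (-0.754, 0.808) m/s.
Speed = |(-0.754, 0.808)| = 1.105 m/s.

1.10 m/s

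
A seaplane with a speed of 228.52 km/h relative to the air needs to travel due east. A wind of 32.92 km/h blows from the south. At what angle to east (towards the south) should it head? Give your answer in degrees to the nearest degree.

The wind pushes perpendicular to the desired track; the heading must have a component into the wind equal to 32.92 km/h: 228.52 sin θ = 32.92.
sin θ = 0.1441, so θ = 8.283°.

8°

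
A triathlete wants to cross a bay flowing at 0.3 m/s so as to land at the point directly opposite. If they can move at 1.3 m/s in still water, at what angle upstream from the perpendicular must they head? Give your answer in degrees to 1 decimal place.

To cancel the current, the upstream component of the triathlete's velocity must equal the flow: 1.3 sin θ = 0.3.
sin θ = 0.3 / 1.3 = 0.2308.
θ = arcsin(0.2308) = 13.342°.

13.3°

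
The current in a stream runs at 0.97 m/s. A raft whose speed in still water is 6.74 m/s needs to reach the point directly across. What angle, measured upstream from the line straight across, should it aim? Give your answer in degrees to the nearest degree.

To cancel the current, the upstream component of the raft's velocity must equal the flow: 6.74 sin θ = 0.97.
sin θ = 0.97 / 6.74 = 0.1439.
θ = arcsin(0.1439) = 8.275°.

8°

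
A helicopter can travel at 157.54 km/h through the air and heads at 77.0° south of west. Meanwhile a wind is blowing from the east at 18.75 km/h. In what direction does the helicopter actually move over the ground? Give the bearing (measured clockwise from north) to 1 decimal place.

Taking east as x and north as y: velocity relative to the air = (-35.439, -153.502) km/h; the air relative to ground = (-18.750, 0.000) km/h.
Velocity relative to ground = (-35.439, -153.502) + (-18.750, 0.000) = (-54.189, -153.502) km/h.
Bearing = atan2(-54.19, -153.50) = 199.44° clockwise from north.

199.4°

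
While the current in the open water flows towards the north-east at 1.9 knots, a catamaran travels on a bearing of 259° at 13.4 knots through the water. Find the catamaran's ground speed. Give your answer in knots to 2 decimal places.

11.87 knots

Taking east as x and north as y: velocity relative to the water = (-13.154, -2.557) knots; the water relative to ground = (1.344, 1.344) knots.
Velocity relative to ground = (-13.154, -2.557) + (1.344, 1.344) = (-11.810, -1.213) knots.
Speed = |(-11.810, -1.213)| = 11.872 knots.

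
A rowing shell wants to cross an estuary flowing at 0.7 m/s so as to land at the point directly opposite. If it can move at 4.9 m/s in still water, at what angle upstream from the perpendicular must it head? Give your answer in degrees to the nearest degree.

To cancel the current, the upstream component of the rowing shell's velocity must equal the flow: 4.9 sin θ = 0.7.
sin θ = 0.7 / 4.9 = 0.1429.
θ = arcsin(0.1429) = 8.213°.

8°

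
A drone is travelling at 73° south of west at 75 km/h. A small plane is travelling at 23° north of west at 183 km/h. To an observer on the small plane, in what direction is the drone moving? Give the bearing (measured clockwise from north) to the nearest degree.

Taking east as x and north as y: drone velocity = (-21.928, -71.723) km/h; small plane velocity = (-168.452, 71.504) km/h.
Velocity of drone relative to small plane = (-21.928, -71.723) − (-168.452, 71.504) = (146.525, -143.227) km/h.
Bearing = atan2(146.52, -143.23) = 134.35° clockwise from north.

134°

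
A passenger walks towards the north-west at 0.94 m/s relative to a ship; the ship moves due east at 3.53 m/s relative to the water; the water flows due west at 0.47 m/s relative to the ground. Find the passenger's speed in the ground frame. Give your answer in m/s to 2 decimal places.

In east/north components (m/s): passenger relative to ship = (-0.665, 0.665); ship relative to water = (3.530, 0.000); water relative to ground = (-0.470, 0.000).
Sum = (2.395, 0.665) m/s.
Speed = |(2.395, 0.665)| = 2.486 m/s.

2.49 m/s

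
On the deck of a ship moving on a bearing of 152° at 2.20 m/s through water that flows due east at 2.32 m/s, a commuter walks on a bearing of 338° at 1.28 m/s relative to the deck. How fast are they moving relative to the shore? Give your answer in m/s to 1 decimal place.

3.0 m/s

In east/north components (m/s): commuter relative to ship = (-0.479, 1.187); ship relative to water = (1.033, -1.942); water relative to ground = (2.320, 0.000).
Sum = (2.873, -0.756) m/s.
Speed = |(2.873, -0.756)| = 2.971 m/s.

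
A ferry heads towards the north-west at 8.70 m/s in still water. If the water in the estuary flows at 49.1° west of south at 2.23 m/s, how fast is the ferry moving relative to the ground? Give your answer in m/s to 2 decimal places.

Taking east as x and north as y: velocity relative to the water = (-6.152, 6.152) m/s; the water relative to ground = (-1.686, -1.460) m/s.
Velocity relative to ground = (-6.152, 6.152) + (-1.686, -1.460) = (-7.837, 4.692) m/s.
Speed = |(-7.837, 4.692)| = 9.134 m/s.

9.13 m/s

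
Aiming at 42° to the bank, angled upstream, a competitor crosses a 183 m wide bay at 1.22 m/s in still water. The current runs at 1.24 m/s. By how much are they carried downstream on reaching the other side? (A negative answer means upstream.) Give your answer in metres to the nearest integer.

Perpendicular speed = 0.816 m/s; crossing time = 183 / 0.816 = 224.171 s.
Net downstream speed = 0.333 m/s.
Drift = 0.333 × 224.171 = 74.731 m (downstream).

75 m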